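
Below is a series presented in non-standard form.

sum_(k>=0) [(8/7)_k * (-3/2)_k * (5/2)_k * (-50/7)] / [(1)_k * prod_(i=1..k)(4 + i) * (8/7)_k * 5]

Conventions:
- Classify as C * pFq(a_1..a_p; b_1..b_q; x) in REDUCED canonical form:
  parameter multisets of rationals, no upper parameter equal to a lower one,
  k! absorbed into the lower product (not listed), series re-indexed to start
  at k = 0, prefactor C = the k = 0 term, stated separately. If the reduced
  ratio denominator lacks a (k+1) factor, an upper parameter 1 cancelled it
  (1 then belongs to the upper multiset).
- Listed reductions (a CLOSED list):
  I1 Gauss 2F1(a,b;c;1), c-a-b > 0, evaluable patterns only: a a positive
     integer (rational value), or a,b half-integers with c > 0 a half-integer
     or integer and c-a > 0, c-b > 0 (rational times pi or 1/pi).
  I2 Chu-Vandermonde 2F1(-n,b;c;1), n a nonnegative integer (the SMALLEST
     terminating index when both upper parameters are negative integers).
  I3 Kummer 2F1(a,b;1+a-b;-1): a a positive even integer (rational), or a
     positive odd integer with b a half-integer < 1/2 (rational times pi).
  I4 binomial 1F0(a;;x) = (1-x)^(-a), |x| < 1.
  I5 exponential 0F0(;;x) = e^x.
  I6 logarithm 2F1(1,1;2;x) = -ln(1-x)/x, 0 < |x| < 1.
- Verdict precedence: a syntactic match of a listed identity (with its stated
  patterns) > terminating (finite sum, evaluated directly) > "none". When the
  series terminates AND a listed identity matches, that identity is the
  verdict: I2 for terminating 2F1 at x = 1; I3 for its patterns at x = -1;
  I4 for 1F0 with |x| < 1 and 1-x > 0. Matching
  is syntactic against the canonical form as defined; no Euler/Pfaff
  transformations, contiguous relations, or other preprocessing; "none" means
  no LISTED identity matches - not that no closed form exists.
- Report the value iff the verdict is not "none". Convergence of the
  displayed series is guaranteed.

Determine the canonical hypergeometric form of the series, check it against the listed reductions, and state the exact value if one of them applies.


The series (x = 1) is 2F1: upper {-3/2, 5/2}, lower {5}, prefactor -10/7. Verdict: the half-integer Gauss pattern (I1) fires (x = 1; upper {-3/2, 5/2} half-integers, c = 5 in the evaluable pattern). Value: (-8192/4851) / pi.

Structural cue: from the first term -10/7: (1)_k (C = -10/7, x = 1) is k! itself.
Ratio: r(k) = 1 * (k-3/2) (k+5/2) / [(k+5) (k+1)] - rational in k, leading ratio 1; with t_0 = -10/7, classification follows.


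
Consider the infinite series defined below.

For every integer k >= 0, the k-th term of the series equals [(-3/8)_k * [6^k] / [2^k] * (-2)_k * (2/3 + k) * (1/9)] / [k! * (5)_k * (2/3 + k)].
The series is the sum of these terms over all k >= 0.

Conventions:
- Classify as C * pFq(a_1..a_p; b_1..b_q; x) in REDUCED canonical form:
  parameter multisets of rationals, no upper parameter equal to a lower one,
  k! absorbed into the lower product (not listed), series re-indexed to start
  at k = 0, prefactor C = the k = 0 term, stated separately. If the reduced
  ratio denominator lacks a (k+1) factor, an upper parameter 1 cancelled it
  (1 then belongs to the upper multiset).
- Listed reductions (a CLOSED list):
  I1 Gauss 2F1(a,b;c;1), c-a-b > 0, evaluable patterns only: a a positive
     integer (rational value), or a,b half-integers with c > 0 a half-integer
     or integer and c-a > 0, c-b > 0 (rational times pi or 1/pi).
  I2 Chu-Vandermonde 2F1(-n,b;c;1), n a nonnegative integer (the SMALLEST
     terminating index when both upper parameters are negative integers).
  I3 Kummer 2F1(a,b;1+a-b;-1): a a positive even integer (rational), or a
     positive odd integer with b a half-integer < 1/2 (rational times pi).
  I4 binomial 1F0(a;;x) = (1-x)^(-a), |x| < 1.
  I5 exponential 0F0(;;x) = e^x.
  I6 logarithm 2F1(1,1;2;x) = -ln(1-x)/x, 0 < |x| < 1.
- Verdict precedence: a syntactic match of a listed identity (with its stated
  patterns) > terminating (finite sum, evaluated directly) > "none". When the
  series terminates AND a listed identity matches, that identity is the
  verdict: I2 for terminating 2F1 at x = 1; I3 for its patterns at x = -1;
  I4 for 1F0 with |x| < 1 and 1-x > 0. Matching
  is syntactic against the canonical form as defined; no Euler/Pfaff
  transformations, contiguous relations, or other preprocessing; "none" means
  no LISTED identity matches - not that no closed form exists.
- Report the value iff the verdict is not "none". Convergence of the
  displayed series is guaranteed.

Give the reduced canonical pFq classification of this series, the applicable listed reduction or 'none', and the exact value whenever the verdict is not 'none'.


The tell: with t_0 = 1/9, the two k-th powers (prefactor 1/9) combine into one argument.
Consecutive-term ratio: r(k) = 3 * (k-2) (k-3/8) / [(k+5) (k+1)] - rational in k, leading ratio 3; with t_0 = 1/9, classification follows.

Canonical form: C = 1/9 times 2F1 with upper {-2, -3/8}, lower {5}, x = 3. Verdict: terminating - the sum ends at index 2 because -2 is a negative integer; exact evaluation follows. Sum: 883/5760.


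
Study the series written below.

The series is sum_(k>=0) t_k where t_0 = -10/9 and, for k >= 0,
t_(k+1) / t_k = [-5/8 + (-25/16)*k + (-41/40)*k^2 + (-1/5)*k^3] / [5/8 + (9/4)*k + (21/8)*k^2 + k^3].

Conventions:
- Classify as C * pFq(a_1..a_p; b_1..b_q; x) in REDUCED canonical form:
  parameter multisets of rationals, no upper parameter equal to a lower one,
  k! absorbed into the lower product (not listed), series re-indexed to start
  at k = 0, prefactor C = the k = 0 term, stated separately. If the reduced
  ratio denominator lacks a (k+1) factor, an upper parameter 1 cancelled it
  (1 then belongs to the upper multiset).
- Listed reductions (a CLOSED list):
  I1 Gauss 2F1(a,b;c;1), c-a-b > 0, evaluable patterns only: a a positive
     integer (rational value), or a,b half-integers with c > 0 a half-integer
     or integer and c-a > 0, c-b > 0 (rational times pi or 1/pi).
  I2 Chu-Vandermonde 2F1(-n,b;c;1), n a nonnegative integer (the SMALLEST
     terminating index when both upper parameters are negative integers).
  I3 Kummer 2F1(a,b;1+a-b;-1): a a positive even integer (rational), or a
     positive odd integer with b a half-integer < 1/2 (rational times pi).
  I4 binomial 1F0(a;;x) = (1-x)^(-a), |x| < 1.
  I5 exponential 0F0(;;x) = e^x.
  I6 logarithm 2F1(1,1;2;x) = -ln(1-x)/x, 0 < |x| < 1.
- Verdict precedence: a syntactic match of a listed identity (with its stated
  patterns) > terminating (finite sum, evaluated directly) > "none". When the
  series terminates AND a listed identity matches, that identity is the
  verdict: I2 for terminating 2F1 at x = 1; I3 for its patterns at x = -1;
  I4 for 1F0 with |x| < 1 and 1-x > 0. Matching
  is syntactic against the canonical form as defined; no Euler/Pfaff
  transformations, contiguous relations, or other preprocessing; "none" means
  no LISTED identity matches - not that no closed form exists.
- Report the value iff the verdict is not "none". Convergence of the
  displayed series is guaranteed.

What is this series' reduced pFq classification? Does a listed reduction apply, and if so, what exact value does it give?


The series (x = -1/5) is 2F1: upper {2, 5/2}, lower {1}, prefactor -10/9. Verdict: none (x = -1/5): each listed identity misses the multisets {2, 5/2} ; {1}.

The tell: x = (-1/5) and the parameter 5/8 appears in both the upper and lower lists and cancels.
Consecutive-term ratio: r(k) = (-1/5) * (k+2) (k+5/2) / [(k+1) (k+1)] - rational in k. x = (-1/5); t_0 = -10/9; negate the roots.


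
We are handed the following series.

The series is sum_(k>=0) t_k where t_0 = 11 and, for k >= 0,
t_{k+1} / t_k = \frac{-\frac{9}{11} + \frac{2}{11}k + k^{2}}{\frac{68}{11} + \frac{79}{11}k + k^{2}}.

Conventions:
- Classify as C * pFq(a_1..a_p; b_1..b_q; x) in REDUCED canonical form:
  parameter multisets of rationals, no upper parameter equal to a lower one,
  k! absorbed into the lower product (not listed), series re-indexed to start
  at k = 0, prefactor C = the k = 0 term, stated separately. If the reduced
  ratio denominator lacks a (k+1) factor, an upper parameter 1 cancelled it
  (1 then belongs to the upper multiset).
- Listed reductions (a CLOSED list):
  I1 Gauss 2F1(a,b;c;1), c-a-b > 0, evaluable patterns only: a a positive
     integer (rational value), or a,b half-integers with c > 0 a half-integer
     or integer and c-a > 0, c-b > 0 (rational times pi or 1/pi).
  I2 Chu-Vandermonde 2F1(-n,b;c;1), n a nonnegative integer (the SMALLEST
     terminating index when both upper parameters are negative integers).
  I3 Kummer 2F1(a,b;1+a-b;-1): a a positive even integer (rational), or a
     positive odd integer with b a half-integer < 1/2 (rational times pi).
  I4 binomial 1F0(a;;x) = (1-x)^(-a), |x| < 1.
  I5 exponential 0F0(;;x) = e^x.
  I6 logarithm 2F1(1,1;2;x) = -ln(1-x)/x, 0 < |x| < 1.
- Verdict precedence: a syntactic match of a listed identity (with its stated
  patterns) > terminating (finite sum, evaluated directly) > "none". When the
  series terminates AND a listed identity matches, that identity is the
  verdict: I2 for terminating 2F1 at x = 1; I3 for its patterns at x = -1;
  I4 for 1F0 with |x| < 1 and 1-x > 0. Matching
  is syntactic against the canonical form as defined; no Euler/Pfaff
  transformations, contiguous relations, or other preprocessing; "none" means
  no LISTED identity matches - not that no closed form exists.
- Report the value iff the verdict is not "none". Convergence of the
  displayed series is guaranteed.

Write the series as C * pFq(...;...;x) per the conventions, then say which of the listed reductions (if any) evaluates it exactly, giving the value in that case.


This is 11 * 2F1(-\frac{9}{11}, 1; \frac{68}{11}; 1) in reduced canonical form. Verdict (x = 1): Gauss's theorem (I1) applies (x = 1: the Gamma ratio telescopes since c-a-b = 6 > 0 and a = 1 in Z>0). Hence: \frac{19}{2}.

First insight: from the first term 11: the expanded ratio factors over Q; prefactor 11, roots give parameters.
Consecutive-term ratio: r(k) = 1 * (k-\frac{9}{11}) (k+1) / [(k+\frac{68}{11}) (k+1)] - rational; roots negated = parameters, x = 1, C = 11.


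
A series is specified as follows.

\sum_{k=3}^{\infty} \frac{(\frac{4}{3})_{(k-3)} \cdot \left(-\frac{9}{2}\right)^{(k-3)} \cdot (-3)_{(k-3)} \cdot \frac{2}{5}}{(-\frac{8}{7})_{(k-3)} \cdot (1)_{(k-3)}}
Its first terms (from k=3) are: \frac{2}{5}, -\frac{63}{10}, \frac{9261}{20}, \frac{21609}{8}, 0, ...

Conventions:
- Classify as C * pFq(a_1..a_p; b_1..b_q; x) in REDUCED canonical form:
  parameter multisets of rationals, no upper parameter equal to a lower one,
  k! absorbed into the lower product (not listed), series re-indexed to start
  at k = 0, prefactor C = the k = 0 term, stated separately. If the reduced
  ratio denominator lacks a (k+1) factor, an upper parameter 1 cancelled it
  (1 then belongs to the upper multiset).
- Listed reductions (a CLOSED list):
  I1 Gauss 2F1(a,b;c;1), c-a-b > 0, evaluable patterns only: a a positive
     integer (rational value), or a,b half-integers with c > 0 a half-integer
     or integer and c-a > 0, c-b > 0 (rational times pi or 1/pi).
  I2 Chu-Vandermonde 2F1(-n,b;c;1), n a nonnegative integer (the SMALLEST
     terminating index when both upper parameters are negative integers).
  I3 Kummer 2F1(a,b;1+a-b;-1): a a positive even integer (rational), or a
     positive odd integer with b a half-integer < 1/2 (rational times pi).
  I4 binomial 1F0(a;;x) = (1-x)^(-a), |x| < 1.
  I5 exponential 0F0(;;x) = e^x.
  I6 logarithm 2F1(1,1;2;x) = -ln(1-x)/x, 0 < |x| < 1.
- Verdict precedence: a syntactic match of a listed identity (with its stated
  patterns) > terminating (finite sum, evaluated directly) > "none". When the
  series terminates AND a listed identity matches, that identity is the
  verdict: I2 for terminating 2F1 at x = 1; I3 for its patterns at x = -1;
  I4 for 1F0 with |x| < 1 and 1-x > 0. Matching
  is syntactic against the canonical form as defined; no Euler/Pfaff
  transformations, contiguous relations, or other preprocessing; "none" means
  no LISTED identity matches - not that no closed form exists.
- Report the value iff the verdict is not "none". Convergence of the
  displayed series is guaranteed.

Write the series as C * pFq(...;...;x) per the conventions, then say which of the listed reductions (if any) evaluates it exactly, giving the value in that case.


With C = \frac{2}{5}: the canonical form is 2F1(-3, \frac{4}{3}; -\frac{8}{7}; -\frac{9}{2}). Verdict: terminating - upper parameter -3 makes this a finite sum (last index 3), evaluated exactly. Value: \frac{126331}{40}.

The tell: t_0 = \frac{2}{5} here, and (1)_k (prefactor 2/5) is k! itself.
Adjacent-term ratio: r(k) = -\frac{9}{2} * (k-3) (k+\frac{4}{3}) / [(k-\frac{8}{7}) (k+1)] ; factor over Q: parameters, x = -\frac{9}{2}, and C = \frac{2}{5}.


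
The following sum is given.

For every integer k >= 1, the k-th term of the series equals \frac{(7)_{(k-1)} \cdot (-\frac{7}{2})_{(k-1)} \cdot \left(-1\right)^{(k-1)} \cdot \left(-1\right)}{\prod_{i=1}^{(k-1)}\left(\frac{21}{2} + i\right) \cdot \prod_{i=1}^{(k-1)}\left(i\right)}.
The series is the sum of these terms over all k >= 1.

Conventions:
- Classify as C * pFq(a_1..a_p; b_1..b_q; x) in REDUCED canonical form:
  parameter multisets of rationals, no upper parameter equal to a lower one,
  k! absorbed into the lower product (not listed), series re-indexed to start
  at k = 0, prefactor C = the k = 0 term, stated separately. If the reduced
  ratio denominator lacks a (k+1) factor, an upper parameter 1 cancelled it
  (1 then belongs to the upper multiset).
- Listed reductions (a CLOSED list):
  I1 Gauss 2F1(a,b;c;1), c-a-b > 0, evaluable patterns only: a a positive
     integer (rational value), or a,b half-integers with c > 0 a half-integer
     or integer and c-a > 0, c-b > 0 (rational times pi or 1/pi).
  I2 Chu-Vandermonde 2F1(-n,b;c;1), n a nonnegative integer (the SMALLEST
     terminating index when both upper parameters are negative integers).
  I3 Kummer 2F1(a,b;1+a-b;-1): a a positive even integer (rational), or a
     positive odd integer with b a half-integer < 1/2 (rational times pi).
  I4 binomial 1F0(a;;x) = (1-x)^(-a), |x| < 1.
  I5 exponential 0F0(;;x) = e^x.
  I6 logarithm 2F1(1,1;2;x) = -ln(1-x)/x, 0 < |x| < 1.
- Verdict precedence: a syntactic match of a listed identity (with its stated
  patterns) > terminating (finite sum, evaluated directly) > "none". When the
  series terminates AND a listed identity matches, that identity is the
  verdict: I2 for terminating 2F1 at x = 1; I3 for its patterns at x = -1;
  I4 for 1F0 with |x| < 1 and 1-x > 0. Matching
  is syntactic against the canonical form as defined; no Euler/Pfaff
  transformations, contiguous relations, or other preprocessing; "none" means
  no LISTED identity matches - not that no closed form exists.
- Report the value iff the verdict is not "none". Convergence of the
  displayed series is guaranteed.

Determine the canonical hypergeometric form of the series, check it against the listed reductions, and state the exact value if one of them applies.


The series (x = -1) is 2F1: upper {-\frac{7}{2}, 7}, lower {\frac{23}{2}}, prefactor -1. Verdict: this is Kummer (I3) (x = -1; c = \frac{23}{2} equals 1+a-b for upper {-\frac{7}{2}, 7}: listed pattern). Value: \left(-\frac{14549535}{8388608}\right) \cdot \pi.

Key observation: with t_0 = -1, the product of the first k integers (C = -1, x = -1) is k!.
Adjacent-term ratio: r(k) = -1 * (k-\frac{7}{2}) (k+7) / [(k+\frac{23}{2}) (k+1)] - poly over poly, x = -1 from leading terms; C = -1 at k = 0.


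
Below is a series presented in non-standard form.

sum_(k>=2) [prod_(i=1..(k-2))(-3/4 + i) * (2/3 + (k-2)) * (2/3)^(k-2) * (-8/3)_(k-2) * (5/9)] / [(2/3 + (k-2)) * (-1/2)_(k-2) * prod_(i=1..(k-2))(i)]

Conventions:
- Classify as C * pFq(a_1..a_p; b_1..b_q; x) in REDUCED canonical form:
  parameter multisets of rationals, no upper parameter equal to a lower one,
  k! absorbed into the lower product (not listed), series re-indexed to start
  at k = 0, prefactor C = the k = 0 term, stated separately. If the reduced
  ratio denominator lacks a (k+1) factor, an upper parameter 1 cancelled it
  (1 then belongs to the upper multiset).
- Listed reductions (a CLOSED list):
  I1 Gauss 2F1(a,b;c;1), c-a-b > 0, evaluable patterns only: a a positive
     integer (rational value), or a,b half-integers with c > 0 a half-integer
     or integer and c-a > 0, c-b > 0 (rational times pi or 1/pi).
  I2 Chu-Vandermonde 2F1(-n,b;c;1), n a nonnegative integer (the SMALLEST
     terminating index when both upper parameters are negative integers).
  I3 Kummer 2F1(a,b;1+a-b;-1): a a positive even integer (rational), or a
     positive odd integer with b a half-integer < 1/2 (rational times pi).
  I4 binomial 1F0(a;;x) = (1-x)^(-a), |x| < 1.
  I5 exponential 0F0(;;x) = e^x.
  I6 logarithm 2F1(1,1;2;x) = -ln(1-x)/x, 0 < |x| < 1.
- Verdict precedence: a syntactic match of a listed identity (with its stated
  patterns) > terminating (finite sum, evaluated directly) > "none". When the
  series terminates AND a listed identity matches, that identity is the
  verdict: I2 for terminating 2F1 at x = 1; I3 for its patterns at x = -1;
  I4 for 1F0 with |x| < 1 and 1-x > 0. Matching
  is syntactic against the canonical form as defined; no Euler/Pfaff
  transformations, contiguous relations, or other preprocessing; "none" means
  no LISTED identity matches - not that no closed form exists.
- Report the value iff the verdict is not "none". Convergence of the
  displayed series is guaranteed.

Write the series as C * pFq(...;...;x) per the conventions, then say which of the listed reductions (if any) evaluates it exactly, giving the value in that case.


Prefactor 5/9, argument 2/3: 2F1 with upper {-8/3, 1/4} over lower {-1/2}. Verdict: none - at argument 2/3 the multisets {-8/3, 1/4} ; {-1/2} match no listed identity.

Key observation: t_0 = 5/9 here, and the factor k + 2/3 cancels (top and bottom), leaving prefactor 5/9.
Ratio: r(k) = (2/3) * (k-8/3) (k+1/4) / [(k-1/2) (k+1)] - rational in k. x = (2/3); t_0 = 5/9; negate the roots.


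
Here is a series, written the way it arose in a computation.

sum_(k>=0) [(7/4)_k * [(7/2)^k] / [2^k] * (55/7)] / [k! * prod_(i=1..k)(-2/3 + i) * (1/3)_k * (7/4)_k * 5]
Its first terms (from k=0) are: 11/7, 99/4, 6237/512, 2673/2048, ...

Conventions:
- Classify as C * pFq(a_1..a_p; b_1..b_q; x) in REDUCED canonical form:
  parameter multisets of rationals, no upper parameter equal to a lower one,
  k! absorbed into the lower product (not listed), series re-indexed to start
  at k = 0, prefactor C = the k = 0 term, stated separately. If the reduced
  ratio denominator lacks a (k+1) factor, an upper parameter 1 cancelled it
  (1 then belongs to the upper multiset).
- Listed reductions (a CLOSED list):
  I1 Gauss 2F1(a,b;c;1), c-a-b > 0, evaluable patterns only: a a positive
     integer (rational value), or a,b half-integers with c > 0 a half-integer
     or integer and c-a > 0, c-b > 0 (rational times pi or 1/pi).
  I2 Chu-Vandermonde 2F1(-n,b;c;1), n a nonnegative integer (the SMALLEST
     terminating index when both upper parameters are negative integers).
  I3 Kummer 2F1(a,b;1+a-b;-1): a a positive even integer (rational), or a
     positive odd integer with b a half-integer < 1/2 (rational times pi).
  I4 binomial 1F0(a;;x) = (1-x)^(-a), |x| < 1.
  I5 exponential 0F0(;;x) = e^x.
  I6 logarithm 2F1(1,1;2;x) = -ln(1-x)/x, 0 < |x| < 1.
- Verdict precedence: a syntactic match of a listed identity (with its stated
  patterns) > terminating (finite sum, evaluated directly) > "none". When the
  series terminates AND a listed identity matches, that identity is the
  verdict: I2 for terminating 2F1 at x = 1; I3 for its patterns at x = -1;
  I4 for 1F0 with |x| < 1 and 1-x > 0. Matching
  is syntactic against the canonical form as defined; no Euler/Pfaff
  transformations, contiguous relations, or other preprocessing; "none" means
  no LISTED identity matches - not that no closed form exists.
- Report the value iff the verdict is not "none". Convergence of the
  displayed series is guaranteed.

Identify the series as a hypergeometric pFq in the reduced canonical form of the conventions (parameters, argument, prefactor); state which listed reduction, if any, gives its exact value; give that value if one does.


Classification (C = 11/7): 0F2 with upper {-}, lower {1/3, 1/3}, argument x = 7/4. Verdict: none. A 0F2 with upper {-} fits none of I1-I6 at x = 7/4; the sum runs forever.

First insight: t_0 = 11/7 here, and the lower running product (C = 11/7) is a rising factorial.
Consecutive-term ratio: r(k) = (7/4) * 1 / [(k+1/3) (k+1/3) (k+1)] - rational in k, leading ratio (7/4); with t_0 = 11/7, classification follows.


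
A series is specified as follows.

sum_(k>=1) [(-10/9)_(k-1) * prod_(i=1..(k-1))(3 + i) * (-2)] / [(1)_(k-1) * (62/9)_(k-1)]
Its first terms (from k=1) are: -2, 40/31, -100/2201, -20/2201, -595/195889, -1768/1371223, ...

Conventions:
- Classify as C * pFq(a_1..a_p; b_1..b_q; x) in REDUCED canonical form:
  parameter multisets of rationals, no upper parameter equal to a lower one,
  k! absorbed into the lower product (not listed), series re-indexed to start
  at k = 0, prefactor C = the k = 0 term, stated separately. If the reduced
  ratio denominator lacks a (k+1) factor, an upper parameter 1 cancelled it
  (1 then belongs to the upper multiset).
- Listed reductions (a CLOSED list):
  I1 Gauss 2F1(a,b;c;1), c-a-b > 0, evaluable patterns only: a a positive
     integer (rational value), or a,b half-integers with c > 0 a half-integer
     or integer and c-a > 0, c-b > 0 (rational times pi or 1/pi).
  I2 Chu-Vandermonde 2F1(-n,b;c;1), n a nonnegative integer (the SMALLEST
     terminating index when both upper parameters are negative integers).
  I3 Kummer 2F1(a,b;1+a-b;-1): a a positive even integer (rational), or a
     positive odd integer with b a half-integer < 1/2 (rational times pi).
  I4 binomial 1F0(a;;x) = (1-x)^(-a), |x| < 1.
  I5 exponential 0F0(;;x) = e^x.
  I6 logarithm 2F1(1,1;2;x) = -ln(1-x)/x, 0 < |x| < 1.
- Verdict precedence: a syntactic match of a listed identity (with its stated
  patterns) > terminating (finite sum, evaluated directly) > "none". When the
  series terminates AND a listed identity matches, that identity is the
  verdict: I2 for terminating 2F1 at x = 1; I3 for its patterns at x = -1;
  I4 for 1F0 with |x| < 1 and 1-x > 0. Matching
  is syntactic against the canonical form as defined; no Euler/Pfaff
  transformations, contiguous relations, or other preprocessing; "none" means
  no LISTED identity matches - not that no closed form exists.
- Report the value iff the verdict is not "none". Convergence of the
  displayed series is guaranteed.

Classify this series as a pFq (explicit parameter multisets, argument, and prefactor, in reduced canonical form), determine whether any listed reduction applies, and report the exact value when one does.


Canonical form: C = -2 times 2F1 with upper {-10/9, 4}, lower {62/9}, x = 1. Verdict at x = 1: the Gauss summation I1 matches (x = 1: the Gamma ratio telescopes since c-a-b = 4 > 0 and a = 4 in Z>0). Exact value: -15158/19683.

Key step: t_0 = -2 here, and the running product (C = -2, x = 1) telescopes to a rising factorial.
Ratio: r(k) = 1 * (k-10/9) (k+4) / [(k+62/9) (k+1)] - poly over poly, x = 1 from leading terms; C = -2 at k = 0.


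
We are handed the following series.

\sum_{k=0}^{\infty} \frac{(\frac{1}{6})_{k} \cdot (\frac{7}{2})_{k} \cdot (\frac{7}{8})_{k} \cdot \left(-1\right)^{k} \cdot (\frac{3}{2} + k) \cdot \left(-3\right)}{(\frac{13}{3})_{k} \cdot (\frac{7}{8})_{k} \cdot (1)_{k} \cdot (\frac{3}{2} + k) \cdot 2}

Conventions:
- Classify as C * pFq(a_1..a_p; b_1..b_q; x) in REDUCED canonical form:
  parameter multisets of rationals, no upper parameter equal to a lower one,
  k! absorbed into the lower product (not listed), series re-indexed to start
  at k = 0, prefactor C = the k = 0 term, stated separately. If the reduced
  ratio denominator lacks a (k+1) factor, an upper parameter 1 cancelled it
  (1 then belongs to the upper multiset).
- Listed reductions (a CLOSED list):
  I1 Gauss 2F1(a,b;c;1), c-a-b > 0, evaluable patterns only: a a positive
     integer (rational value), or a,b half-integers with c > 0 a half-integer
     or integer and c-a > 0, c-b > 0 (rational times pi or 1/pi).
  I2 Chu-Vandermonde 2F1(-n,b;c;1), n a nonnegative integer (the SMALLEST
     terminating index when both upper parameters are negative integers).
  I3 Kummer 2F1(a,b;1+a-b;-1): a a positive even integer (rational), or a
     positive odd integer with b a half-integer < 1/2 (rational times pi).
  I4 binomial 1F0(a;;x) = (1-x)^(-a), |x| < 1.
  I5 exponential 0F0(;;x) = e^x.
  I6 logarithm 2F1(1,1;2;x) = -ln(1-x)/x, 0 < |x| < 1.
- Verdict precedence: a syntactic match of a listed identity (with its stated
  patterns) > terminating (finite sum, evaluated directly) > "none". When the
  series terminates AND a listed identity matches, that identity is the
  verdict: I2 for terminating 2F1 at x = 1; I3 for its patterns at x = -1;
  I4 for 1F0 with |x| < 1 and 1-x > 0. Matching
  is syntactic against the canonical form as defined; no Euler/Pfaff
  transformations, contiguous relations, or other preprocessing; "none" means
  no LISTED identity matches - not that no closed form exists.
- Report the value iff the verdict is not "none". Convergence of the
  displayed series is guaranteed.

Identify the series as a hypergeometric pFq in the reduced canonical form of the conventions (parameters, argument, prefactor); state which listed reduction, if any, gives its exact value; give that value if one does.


Reduced: x = -1, 2F1, upper = {\frac{1}{6}, \frac{7}{2}}, lower = {\frac{13}{3}}, C = -\frac{3}{2}. Verdict: none. No listed pattern accepts 2F1(\frac{1}{6}, \frac{7}{2}; \frac{13}{3}; -1).

First insight: from the first term -\frac{3}{2}: the constant factors (prefactor -3/2) combine into one prefactor.
Ratio: r(k) = -1 * (k+\frac{1}{6}) (k+\frac{7}{2}) / [(k+\frac{13}{3}) (k+1)] - rational; roots negated = parameters, x = -1, C = -\frac{3}{2}.


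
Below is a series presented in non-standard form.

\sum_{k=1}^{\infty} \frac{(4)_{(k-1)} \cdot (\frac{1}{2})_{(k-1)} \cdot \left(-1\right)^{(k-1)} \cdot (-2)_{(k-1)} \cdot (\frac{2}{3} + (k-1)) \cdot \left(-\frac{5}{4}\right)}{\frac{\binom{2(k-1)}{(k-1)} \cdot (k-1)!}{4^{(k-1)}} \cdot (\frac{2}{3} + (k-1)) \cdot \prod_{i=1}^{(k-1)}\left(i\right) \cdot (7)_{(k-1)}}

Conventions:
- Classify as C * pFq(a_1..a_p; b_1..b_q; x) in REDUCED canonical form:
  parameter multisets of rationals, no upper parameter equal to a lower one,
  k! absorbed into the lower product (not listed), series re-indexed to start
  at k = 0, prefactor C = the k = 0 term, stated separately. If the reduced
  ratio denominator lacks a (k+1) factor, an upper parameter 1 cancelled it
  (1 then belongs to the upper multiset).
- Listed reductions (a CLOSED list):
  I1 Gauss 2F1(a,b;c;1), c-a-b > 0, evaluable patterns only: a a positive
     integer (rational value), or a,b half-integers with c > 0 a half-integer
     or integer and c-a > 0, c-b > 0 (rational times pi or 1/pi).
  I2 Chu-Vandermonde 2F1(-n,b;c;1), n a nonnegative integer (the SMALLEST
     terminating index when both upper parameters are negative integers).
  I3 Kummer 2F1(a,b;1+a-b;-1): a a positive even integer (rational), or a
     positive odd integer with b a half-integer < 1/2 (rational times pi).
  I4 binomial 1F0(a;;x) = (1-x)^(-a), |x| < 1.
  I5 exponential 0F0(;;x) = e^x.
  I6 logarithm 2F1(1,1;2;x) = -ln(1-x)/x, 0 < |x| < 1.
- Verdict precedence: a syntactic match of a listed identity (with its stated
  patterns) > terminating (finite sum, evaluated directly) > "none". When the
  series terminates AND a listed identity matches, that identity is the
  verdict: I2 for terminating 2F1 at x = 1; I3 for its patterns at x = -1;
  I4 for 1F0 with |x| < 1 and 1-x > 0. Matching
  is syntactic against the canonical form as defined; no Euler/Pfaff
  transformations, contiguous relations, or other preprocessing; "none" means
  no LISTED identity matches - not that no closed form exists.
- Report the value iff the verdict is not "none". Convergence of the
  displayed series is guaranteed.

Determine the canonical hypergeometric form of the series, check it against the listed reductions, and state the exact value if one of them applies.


This is -\frac{5}{4} * 2F1(-2, 4; 7; -1) in reduced canonical form. Verdict: this is the Kummer evaluation I3 (x = -1; c = 7 equals 1+a-b for upper {-2, 4}: listed pattern). Exact value: -\frac{25}{8}.

The tell: from the first term -\frac{5}{4}: the parameter 1/2 appears in both the upper and lower lists and cancels (alongside the other common factor).
Step ratio: r(k) = -1 * (k-2) (k+4) / [(k+7) (k+1)] ; factor over Q: parameters, x = -1, and C = -\frac{5}{4}.


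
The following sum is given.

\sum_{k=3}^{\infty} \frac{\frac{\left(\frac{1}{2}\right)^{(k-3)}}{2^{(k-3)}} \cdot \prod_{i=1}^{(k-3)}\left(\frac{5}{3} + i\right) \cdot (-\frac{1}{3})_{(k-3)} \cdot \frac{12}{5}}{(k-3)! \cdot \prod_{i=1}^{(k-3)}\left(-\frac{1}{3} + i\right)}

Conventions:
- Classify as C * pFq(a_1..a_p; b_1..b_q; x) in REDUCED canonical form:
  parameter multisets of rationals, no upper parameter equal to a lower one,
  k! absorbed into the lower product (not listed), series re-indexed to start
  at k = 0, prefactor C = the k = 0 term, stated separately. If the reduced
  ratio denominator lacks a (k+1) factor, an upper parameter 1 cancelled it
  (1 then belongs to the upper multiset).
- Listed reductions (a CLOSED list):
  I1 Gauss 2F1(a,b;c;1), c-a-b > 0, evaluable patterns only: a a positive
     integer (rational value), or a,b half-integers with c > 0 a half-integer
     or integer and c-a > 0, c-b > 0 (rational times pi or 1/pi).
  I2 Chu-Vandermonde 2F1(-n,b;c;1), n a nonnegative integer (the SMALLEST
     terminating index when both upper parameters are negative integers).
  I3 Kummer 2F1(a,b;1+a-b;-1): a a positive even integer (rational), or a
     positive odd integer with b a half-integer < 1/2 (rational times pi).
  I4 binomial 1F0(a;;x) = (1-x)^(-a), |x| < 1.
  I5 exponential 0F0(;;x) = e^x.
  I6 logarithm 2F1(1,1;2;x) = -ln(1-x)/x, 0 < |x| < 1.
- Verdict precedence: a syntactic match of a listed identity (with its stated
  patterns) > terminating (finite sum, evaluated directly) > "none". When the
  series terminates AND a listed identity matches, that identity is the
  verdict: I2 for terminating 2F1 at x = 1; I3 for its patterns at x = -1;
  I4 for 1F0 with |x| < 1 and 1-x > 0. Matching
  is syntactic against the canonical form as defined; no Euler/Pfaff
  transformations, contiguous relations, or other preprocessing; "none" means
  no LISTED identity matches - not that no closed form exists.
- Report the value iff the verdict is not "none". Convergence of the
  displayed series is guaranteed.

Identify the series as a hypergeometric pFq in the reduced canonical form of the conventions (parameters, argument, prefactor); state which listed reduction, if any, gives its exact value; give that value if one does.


At argument \frac{1}{4}: a 2F1 with upper {-\frac{1}{3}, \frac{8}{3}}, lower {\frac{2}{3}}, scaled by C = \frac{12}{5}. Verdict: none - this 2F1 at x = \frac{1}{4} matches no listed pattern, and upper {-\frac{1}{3}, \frac{8}{3}} holds no stopper.

Key step: t_0 being \frac{12}{5}, the running product (C = 12/5, x = 1/4) telescopes to a rising factorial.
Step ratio: r(k) = \frac{1}{4} * (k-\frac{1}{3}) (k+\frac{8}{3}) / [(k+\frac{2}{3}) (k+1)] - rational in k. x = \frac{1}{4}; t_0 = \frac{12}{5}; negate the roots.


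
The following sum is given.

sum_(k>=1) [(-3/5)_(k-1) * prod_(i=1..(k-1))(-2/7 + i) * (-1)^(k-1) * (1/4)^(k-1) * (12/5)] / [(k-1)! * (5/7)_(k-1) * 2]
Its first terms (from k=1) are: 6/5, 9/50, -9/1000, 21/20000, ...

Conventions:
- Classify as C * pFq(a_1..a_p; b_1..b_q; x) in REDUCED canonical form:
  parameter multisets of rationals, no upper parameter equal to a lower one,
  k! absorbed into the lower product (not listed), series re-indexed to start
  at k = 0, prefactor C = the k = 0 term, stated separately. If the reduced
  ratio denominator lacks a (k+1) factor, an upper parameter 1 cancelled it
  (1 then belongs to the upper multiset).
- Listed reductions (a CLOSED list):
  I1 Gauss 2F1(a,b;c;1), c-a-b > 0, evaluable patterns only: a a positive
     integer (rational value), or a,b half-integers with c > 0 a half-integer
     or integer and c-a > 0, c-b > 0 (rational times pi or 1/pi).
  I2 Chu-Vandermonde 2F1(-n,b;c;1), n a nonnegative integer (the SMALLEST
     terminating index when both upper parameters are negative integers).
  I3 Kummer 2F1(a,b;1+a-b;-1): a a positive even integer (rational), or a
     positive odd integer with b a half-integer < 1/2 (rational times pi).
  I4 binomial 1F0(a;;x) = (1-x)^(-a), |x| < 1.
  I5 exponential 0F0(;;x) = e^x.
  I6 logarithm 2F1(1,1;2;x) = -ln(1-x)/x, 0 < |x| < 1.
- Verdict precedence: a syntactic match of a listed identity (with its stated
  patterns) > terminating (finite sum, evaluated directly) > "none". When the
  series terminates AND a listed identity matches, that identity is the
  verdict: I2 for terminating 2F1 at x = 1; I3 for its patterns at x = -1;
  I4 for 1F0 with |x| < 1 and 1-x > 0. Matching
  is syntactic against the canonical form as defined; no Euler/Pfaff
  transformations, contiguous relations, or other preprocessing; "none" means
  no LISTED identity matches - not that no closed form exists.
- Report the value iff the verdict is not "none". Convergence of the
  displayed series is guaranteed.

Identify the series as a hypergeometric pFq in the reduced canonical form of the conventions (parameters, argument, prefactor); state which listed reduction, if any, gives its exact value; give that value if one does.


x = -1/4 here; the reduced form reads 1F0, upper {-3/5}, lower {-}, C = 6/5. Verdict: the I4 binomial reduction applies (the 1F0 binomial series: exponent 3/5, x = -1/4). Value: (6/5) * (5/4)^(3/5).

Structural cue: x = (-1/4) and the parameter 5/7 appears in both the upper and lower lists and cancels.
Step ratio: r(k) = (-1/4) * (k-3/5) / [(k+1)] - rational in k. x = (-1/4); t_0 = 6/5; negate the roots.


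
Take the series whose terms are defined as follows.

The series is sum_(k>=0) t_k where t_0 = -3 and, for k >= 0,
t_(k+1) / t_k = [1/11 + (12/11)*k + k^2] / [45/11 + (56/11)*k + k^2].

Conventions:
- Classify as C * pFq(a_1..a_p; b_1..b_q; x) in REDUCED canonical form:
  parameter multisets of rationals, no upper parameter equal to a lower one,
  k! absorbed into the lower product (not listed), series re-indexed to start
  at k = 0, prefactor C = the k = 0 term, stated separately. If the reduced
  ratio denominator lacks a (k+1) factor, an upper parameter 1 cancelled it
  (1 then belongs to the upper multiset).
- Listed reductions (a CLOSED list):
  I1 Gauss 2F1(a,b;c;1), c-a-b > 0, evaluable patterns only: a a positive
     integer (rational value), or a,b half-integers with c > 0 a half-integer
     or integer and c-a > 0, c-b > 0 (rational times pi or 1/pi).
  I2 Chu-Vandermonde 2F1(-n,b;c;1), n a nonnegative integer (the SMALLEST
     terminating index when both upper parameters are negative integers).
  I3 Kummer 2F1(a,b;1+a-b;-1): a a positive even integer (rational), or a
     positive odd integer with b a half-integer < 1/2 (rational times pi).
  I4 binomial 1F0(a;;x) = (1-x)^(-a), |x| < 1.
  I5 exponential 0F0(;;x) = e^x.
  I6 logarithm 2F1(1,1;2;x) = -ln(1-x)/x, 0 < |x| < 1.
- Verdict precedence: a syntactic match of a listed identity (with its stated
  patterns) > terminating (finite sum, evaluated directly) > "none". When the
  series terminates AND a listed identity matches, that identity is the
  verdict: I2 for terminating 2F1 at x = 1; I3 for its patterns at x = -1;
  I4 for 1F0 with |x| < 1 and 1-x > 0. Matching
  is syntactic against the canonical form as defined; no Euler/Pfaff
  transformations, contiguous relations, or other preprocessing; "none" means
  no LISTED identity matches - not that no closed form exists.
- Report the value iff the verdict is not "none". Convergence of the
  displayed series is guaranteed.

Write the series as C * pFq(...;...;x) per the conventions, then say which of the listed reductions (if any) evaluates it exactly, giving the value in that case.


Classification (C = -3): 2F1 with upper {1/11, 1}, lower {45/11}, argument x = 1. Verdict at x = 1: Gauss (I1, integer-parameter pattern) matches (x = 1: the Gamma ratio telescopes since c-a-b = 3 > 0 and a = 1 in Z>0). Its exact value is -34/11.

Key step: x = 1 and the expanded ratio factors over Q; prefactor -3, roots give parameters.
Term ratio: r(k) = 1 * (k+1/11) (k+1) / [(k+45/11) (k+1)] - rational in k, leading ratio 1; with t_0 = -3, classification follows.


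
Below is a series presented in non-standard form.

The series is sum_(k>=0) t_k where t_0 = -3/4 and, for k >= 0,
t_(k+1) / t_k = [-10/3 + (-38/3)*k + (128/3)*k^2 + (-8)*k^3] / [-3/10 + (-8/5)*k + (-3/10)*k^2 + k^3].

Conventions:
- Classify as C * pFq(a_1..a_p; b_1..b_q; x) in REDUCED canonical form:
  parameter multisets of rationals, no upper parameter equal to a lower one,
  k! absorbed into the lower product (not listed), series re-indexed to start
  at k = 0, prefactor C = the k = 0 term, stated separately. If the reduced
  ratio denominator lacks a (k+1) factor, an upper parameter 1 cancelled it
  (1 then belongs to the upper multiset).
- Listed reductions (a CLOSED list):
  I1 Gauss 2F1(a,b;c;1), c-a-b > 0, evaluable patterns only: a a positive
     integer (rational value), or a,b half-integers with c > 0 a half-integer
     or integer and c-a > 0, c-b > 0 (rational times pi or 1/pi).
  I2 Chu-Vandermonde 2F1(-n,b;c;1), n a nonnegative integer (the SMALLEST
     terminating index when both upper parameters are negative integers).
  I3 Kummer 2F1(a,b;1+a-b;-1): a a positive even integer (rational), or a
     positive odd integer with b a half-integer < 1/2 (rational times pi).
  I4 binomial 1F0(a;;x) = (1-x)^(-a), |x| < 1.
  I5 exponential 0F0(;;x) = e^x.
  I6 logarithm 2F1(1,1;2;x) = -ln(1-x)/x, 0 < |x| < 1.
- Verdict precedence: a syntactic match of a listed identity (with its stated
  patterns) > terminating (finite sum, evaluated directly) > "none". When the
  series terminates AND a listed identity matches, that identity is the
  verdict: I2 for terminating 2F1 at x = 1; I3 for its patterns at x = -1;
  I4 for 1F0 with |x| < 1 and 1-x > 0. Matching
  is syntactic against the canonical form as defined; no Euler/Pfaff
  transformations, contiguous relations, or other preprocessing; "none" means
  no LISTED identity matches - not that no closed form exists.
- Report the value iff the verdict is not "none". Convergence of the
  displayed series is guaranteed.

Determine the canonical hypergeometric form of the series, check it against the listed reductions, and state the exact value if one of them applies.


With C = -3/4: the canonical form is 3F2(-5, -1/2, 1/6; -3/2, 1/5; -8). Verdict: terminating. (-5)_k vanishes past k = 5, leaving a 6-term sum, computed directly. Exact value: 6574064929/96228.

Structural cue: from the first term -3/4: the expanded ratio factors over Q; C = -3/4, x = -8, roots give parameters.
Ratio: r(k) = (-8) * (k-5) (k-1/2) (k+1/6) / [(k-3/2) (k+1/5) (k+1)] - rational in k. x = (-8); t_0 = -3/4; negate the roots.


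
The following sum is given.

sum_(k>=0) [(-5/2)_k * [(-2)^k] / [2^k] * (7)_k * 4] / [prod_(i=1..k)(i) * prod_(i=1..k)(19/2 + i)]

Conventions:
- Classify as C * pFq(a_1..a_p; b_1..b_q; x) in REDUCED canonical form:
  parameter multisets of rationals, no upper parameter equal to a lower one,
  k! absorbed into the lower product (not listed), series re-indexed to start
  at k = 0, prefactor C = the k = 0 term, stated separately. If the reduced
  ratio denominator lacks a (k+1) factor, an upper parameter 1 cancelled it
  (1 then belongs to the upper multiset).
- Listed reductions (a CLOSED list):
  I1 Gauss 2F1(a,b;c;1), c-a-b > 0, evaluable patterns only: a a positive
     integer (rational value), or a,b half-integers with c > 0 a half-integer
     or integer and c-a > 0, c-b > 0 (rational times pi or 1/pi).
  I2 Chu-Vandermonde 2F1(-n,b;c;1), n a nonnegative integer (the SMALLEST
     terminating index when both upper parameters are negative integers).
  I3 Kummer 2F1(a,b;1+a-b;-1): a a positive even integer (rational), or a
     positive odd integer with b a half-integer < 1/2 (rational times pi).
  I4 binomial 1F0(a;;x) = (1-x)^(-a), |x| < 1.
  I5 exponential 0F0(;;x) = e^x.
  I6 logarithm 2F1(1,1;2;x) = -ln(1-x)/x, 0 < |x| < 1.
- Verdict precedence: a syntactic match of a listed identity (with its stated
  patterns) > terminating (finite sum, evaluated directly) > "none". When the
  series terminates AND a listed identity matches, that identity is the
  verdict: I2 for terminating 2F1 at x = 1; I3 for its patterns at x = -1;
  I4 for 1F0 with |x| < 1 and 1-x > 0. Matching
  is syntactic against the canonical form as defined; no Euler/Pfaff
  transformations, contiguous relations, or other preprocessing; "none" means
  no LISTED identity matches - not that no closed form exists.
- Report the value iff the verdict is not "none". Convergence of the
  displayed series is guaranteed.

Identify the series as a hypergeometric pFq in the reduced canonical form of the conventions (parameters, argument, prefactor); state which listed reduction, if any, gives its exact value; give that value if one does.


Prefactor 4, argument -1: 2F1 with upper {-5/2, 7} over lower {21/2}. Verdict: the Kummer evaluation I3 fires (x = -1; c = 21/2 equals 1+a-b for upper {-5/2, 7}: listed pattern). Its exact value is (4849845/1048576) * pi.

Key observation: t_0 being 4, the product of the first k integers (C = 4) is k!.
Adjacent-term ratio: r(k) = (-1) * (k-5/2) (k+7) / [(k+21/2) (k+1)] ; factor over Q: parameters, x = (-1), and C = 4.
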